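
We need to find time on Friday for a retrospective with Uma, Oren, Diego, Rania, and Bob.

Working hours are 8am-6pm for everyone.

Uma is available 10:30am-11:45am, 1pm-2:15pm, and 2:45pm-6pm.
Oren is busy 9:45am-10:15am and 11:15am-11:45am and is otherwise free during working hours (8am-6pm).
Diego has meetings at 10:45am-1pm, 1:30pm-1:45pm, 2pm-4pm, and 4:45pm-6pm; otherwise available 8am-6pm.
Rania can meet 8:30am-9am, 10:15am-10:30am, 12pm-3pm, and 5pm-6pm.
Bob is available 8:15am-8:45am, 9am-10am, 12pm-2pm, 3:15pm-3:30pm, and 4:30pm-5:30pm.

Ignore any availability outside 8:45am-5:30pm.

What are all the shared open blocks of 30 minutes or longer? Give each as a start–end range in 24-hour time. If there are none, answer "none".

Oren free within 08:00–18:00: 08:00–09:45, 10:15–11:15, 11:45–18:00.
Diego free within 08:00–18:00: 08:00–10:45, 13:00–13:30, 13:45–14:00, 16:00–16:45.
Uma ∩ Oren: 10:30–11:15, 13:00–14:15, 14:45–18:00.
Uma ∩ Oren ∩ Diego: 10:30–10:45, 13:00–13:30, 13:45–14:00, 16:00–16:45.
Uma ∩ Oren ∩ Diego ∩ Rania: 13:00–13:30, 13:45–14:00.
Uma ∩ Oren ∩ Diego ∩ Rania ∩ Bob: 13:00–13:30, 13:45–14:00.
Restricted to 08:45–17:30: 13:00–13:30, 13:45–14:00.
Windows ≥ 30 min: 13:00–13:30.

13:00–13:30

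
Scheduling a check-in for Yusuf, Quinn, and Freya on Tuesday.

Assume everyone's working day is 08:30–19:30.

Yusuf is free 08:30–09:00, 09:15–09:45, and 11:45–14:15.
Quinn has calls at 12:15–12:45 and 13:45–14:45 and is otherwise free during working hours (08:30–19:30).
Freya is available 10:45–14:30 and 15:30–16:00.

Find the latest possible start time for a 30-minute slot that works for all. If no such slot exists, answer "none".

13:15

Quinn free within 08:30–19:30: 08:30–12:15, 12:45–13:45, 14:45–19:30.
Yusuf ∩ Quinn: 08:30–09:00, 09:15–09:45, 11:45–12:15, 12:45–13:45.
Yusuf ∩ Quinn ∩ Freya: 11:45–12:15, 12:45–13:45.
Windows ≥ 30 min: 11:45–12:15, 12:45–13:45.
Latest start in the last window 12:45–13:45 is 13:45 − 30 min = 13:15.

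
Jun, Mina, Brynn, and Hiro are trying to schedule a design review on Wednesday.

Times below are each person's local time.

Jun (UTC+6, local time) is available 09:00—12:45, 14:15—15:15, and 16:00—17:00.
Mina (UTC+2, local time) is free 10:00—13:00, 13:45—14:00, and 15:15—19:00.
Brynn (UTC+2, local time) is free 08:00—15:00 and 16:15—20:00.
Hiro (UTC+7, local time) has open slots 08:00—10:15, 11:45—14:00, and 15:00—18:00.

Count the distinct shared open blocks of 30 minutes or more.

Jun → UTC: 03:00–06:45, 08:15–09:15, 10:00–11:00.
Mina → UTC: 08:00–11:00, 11:45–12:00, 13:15–17:00.
Brynn → UTC: 06:00–13:00, 14:15–18:00.
Hiro → UTC: 01:00–03:15, 04:45–07:00, 08:00–11:00.
Jun ∩ Mina: 08:15–09:15, 10:00–11:00.
Jun ∩ Mina ∩ Brynn: 08:15–09:15, 10:00–11:00.
Jun ∩ Mina ∩ Brynn ∩ Hiro: 08:15–09:15, 10:00–11:00.
Windows ≥ 30 min: 08:15–09:15, 10:00–11:00.
That's 2 windows.

2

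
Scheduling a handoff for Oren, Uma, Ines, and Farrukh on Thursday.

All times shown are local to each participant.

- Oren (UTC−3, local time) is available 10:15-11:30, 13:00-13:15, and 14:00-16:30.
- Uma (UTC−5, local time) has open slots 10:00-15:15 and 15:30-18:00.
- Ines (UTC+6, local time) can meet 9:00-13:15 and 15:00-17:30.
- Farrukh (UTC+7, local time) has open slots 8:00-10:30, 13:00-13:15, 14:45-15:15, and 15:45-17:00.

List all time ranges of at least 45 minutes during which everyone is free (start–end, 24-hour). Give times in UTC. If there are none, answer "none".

Oren → UTC: 13:15–14:30, 16:00–16:15, 17:00–19:30.
Uma → UTC: 15:00–20:15, 20:30–23:00.
Ines → UTC: 03:00–07:15, 09:00–11:30.
Farrukh → UTC: 01:00–03:30, 06:00–06:15, 07:45–08:15, 08:45–10:00.
Oren ∩ Uma: 16:00–16:15, 17:00–19:30.
Oren ∩ Uma ∩ Ines: (none).
Oren ∩ Uma ∩ Ines ∩ Farrukh: (none).
Windows ≥ 45 min: (none).

none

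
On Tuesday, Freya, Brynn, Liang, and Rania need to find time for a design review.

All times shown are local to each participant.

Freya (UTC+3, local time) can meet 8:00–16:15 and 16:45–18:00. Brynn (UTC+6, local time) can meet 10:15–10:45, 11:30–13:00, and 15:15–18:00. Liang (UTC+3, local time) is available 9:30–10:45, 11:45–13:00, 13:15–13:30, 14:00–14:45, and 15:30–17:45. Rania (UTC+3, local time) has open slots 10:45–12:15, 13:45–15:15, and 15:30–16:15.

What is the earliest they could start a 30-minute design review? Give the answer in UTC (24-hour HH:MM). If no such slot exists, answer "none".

11:00

Freya → UTC: 05:00–13:15, 13:45–15:00.
Brynn → UTC: 04:15–04:45, 05:30–07:00, 09:15–12:00.
Liang → UTC: 06:30–07:45, 08:45–10:00, 10:15–10:30, 11:00–11:45, 12:30–14:45.
Rania → UTC: 07:45–09:15, 10:45–12:15, 12:30–13:15.
Freya ∩ Brynn: 05:30–07:00, 09:15–12:00.
Freya ∩ Brynn ∩ Liang: 06:30–07:00, 09:15–10:00, 10:15–10:30, 11:00–11:45.
Freya ∩ Brynn ∩ Liang ∩ Rania: 11:00–11:45.
Windows ≥ 30 min: 11:00–11:45.
Earliest such window starts at 11:00.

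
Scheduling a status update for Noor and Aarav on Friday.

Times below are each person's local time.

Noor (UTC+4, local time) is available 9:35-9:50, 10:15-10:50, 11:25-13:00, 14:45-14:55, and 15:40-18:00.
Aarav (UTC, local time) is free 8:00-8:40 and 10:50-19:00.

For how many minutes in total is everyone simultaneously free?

185 minutes

Noor → UTC: 05:35–05:50, 06:15–06:50, 07:25–09:00, 10:45–10:55, 11:40–14:00.
Aarav → UTC: 08:00–08:40, 10:50–19:00.
Noor ∩ Aarav: 08:00–08:40, 10:50–10:55, 11:40–14:00.
Total common minutes: 40 + 5 + 140 = 185.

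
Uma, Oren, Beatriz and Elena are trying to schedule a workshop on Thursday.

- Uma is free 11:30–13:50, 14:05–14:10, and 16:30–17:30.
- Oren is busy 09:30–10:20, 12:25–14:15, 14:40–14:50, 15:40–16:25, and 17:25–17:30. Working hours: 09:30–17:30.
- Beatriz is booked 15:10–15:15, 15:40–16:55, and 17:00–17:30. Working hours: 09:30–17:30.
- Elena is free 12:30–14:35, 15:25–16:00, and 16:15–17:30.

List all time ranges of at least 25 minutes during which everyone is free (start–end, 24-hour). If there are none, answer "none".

Oren free within 09:30–17:30: 10:20–12:25, 14:15–14:40, 14:50–15:40, 16:25–17:25.
Beatriz free within 09:30–17:30: 09:30–15:10, 15:15–15:40, 16:55–17:00.
Uma ∩ Oren: 11:30–12:25, 16:30–17:25.
Uma ∩ Oren ∩ Beatriz: 11:30–12:25, 16:55–17:00.
Uma ∩ Oren ∩ Beatriz ∩ Elena: 16:55–17:00.
Windows ≥ 25 min: (none).

none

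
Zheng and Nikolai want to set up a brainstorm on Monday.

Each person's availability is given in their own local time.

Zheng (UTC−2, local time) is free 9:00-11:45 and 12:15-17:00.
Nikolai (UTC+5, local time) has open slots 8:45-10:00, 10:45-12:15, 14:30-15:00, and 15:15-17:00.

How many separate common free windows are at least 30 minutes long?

Zheng → UTC: 11:00–13:45, 14:15–19:00.
Nikolai → UTC: 03:45–05:00, 05:45–07:15, 09:30–10:00, 10:15–12:00.
Zheng ∩ Nikolai: 11:00–12:00.
Windows ≥ 30 min: 11:00–12:00.
That's 1 window.

1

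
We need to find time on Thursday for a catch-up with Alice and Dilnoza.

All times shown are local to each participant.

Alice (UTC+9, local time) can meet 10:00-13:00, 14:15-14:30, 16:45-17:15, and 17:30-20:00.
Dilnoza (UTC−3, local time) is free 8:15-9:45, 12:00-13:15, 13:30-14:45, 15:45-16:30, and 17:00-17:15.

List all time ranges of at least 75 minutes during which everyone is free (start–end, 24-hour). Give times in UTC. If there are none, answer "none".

none

Alice → UTC: 01:00–04:00, 05:15–05:30, 07:45–08:15, 08:30–11:00.
Dilnoza → UTC: 11:15–12:45, 15:00–16:15, 16:30–17:45, 18:45–19:30, 20:00–20:15.
Alice ∩ Dilnoza: (none).
Windows ≥ 75 min: (none).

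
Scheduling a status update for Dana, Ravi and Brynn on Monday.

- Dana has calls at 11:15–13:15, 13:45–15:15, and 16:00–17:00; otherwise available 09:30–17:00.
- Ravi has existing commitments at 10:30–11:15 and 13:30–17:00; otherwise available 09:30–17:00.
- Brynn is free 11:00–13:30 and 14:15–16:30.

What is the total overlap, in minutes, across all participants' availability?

Dana free within 09:30–17:00: 09:30–11:15, 13:15–13:45, 15:15–16:00.
Ravi free within 09:30–17:00: 09:30–10:30, 11:15–13:30.
Dana ∩ Ravi: 09:30–10:30, 13:15–13:30.
Dana ∩ Ravi ∩ Brynn: 13:15–13:30.
Total common minutes: 15.

15 minutes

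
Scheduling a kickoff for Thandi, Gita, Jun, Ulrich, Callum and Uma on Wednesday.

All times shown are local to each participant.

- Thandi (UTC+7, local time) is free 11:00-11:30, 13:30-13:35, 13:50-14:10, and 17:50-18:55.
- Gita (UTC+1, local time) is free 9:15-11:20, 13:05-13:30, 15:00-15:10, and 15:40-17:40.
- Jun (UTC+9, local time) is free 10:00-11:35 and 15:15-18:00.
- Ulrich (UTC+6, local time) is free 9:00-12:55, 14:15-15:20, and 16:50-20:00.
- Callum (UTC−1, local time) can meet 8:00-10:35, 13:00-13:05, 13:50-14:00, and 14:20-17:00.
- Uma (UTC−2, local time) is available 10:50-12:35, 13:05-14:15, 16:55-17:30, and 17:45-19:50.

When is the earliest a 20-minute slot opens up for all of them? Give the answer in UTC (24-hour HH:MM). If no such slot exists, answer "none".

none

Thandi → UTC: 04:00–04:30, 06:30–06:35, 06:50–07:10, 10:50–11:55.
Gita → UTC: 08:15–10:20, 12:05–12:30, 14:00–14:10, 14:40–16:40.
Jun → UTC: 01:00–02:35, 06:15–09:00.
Ulrich → UTC: 03:00–06:55, 08:15–09:20, 10:50–14:00.
Callum → UTC: 09:00–11:35, 14:00–14:05, 14:50–15:00, 15:20–18:00.
Uma → UTC: 12:50–14:35, 15:05–16:15, 18:55–19:30, 19:45–21:50.
Thandi ∩ Gita: (none).
Thandi ∩ Gita ∩ Jun: (none).
Thandi ∩ Gita ∩ Jun ∩ Ulrich: (none).
Thandi ∩ Gita ∩ Jun ∩ Ulrich ∩ Callum: (none).
Thandi ∩ Gita ∩ Jun ∩ Ulrich ∩ Callum ∩ Uma: (none).
Windows ≥ 20 min: (none).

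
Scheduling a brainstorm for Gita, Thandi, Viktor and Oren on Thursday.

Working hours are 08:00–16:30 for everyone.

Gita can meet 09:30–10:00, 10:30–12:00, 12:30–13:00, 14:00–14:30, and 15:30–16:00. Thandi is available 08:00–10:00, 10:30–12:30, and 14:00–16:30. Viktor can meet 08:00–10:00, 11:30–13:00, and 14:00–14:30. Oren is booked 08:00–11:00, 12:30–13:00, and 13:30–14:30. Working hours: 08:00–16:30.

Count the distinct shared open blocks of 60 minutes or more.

Oren free within 08:00–16:30: 11:00–12:30, 13:00–13:30, 14:30–16:30.
Gita ∩ Thandi: 09:30–10:00, 10:30–12:00, 14:00–14:30, 15:30–16:00.
Gita ∩ Thandi ∩ Viktor: 09:30–10:00, 11:30–12:00, 14:00–14:30.
Gita ∩ Thandi ∩ Viktor ∩ Oren: 11:30–12:00.
Windows ≥ 60 min: (none).
That's 0 windows.

0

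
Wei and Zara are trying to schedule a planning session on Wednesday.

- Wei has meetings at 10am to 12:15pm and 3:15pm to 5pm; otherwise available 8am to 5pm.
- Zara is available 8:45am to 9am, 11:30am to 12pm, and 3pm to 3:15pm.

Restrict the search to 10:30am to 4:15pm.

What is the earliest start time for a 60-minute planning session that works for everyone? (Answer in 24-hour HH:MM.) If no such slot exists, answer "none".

Wei free within 08:00–17:00: 08:00–10:00, 12:15–15:15.
Wei ∩ Zara: 08:45–09:00, 15:00–15:15.
Restricted to 10:30–16:15: 15:00–15:15.
Windows ≥ 60 min: (none).

none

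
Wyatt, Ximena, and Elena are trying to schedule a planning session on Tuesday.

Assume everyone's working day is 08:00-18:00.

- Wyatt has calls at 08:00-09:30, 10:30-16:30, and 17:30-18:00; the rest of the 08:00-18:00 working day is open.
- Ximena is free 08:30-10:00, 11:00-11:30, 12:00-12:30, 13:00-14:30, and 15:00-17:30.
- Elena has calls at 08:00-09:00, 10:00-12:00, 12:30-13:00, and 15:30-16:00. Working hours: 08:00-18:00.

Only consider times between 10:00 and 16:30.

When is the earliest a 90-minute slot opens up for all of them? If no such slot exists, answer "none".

none

Wyatt free within 08:00–18:00: 09:30–10:30, 16:30–17:30.
Elena free within 08:00–18:00: 09:00–10:00, 12:00–12:30, 13:00–15:30, 16:00–18:00.
Wyatt ∩ Ximena: 09:30–10:00, 16:30–17:30.
Wyatt ∩ Ximena ∩ Elena: 09:30–10:00, 16:30–17:30.
Restricted to 10:00–16:30: (none).
Windows ≥ 90 min: (none).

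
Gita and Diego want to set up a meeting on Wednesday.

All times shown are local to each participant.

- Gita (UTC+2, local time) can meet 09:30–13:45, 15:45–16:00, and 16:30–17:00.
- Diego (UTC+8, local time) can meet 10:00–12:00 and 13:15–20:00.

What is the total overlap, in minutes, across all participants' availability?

255 minutes

Gita → UTC: 07:30–11:45, 13:45–14:00, 14:30–15:00.
Diego → UTC: 02:00–04:00, 05:15–12:00.
Gita ∩ Diego: 07:30–11:45.
Total common minutes: 255.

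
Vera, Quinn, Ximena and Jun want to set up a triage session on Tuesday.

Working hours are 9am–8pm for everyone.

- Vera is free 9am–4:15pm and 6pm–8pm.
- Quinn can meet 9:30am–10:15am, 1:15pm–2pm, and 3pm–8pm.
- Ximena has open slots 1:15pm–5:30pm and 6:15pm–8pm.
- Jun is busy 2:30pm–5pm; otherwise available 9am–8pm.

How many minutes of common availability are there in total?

Jun free within 09:00–20:00: 09:00–14:30, 17:00–20:00.
Vera ∩ Quinn: 09:30–10:15, 13:15–14:00, 15:00–16:15, 18:00–20:00.
Vera ∩ Quinn ∩ Ximena: 13:15–14:00, 15:00–16:15, 18:15–20:00.
Vera ∩ Quinn ∩ Ximena ∩ Jun: 13:15–14:00, 18:15–20:00.
Total common minutes: 45 + 105 = 150.

150 minutes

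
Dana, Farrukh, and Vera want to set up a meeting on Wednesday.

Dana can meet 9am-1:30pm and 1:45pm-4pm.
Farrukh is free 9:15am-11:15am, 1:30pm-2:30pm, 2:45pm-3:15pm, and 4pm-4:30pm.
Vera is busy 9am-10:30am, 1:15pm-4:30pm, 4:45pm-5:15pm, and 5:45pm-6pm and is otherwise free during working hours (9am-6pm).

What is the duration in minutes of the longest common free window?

Vera free within 09:00–18:00: 10:30–13:15, 16:30–16:45, 17:15–17:45.
Dana ∩ Farrukh: 09:15–11:15, 13:45–14:30, 14:45–15:15.
Dana ∩ Farrukh ∩ Vera: 10:30–11:15.
Single common window of 45 minutes.

45 minutes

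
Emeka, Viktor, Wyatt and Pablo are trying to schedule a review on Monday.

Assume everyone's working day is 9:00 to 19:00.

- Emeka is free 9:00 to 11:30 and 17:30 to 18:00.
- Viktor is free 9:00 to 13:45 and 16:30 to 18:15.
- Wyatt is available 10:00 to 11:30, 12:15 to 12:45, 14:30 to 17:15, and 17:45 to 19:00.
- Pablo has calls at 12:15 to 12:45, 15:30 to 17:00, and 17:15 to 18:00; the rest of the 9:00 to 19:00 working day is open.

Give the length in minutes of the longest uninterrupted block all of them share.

90 minutes

Pablo free within 09:00–19:00: 09:00–12:15, 12:45–15:30, 17:00–17:15, 18:00–19:00.
Emeka ∩ Viktor: 09:00–11:30, 17:30–18:00.
Emeka ∩ Viktor ∩ Wyatt: 10:00–11:30, 17:45–18:00.
Emeka ∩ Viktor ∩ Wyatt ∩ Pablo: 10:00–11:30.
Single common window of 90 minutes.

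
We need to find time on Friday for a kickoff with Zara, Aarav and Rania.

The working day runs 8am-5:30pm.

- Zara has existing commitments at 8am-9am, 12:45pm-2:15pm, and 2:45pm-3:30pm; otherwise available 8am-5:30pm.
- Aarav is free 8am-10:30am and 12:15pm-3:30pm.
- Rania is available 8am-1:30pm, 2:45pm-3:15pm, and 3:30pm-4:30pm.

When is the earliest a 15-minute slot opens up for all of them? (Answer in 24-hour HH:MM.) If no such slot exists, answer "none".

09:00

Zara free within 08:00–17:30: 09:00–12:45, 14:15–14:45, 15:30–17:30.
Zara ∩ Aarav: 09:00–10:30, 12:15–12:45, 14:15–14:45.
Zara ∩ Aarav ∩ Rania: 09:00–10:30, 12:15–12:45.
Windows ≥ 15 min: 09:00–10:30, 12:15–12:45.
Earliest such window starts at 09:00.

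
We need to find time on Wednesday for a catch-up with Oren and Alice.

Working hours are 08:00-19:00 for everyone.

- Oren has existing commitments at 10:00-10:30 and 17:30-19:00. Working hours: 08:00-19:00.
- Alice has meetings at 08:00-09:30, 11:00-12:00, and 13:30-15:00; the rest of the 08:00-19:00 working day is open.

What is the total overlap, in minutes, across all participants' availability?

Oren free within 08:00–19:00: 08:00–10:00, 10:30–17:30.
Alice free within 08:00–19:00: 09:30–11:00, 12:00–13:30, 15:00–19:00.
Oren ∩ Alice: 09:30–10:00, 10:30–11:00, 12:00–13:30, 15:00–17:30.
Total common minutes: 30 + 30 + 90 + 150 = 300.

300 minutes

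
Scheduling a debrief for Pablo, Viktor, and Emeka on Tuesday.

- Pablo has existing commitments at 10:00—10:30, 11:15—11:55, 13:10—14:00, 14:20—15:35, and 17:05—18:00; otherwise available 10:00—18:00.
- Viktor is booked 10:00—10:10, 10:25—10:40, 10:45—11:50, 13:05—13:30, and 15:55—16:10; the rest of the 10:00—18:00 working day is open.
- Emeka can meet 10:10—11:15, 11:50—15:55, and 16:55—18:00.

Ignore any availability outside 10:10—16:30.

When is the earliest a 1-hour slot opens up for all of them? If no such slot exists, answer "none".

Pablo free within 10:00–18:00: 10:30–11:15, 11:55–13:10, 14:00–14:20, 15:35–17:05.
Viktor free within 10:00–18:00: 10:10–10:25, 10:40–10:45, 11:50–13:05, 13:30–15:55, 16:10–18:00.
Pablo ∩ Viktor: 10:40–10:45, 11:55–13:05, 14:00–14:20, 15:35–15:55, 16:10–17:05.
Pablo ∩ Viktor ∩ Emeka: 10:40–10:45, 11:55–13:05, 14:00–14:20, 15:35–15:55, 16:55–17:05.
Restricted to 10:10–16:30: 10:40–10:45, 11:55–13:05, 14:00–14:20, 15:35–15:55.
Windows ≥ 60 min: 11:55–13:05.
Earliest such window starts at 11:55.

11:55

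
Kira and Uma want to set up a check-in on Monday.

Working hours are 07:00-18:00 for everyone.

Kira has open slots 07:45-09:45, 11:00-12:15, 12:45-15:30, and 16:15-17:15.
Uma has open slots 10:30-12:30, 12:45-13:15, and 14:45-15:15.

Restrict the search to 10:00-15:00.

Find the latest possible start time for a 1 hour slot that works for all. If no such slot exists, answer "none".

11:15

Kira ∩ Uma: 11:00–12:15, 12:45–13:15, 14:45–15:15.
Restricted to 10:00–15:00: 11:00–12:15, 12:45–13:15, 14:45–15:00.
Windows ≥ 60 min: 11:00–12:15.
Latest start in the last window 11:00–12:15 is 12:15 − 60 min = 11:15.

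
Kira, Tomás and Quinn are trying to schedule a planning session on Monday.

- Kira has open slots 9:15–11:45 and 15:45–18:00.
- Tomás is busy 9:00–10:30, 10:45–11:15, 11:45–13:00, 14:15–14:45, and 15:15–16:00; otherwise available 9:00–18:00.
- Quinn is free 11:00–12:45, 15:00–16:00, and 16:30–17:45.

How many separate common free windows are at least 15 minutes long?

Tomás free within 09:00–18:00: 10:30–10:45, 11:15–11:45, 13:00–14:15, 14:45–15:15, 16:00–18:00.
Kira ∩ Tomás: 10:30–10:45, 11:15–11:45, 16:00–18:00.
Kira ∩ Tomás ∩ Quinn: 11:15–11:45, 16:30–17:45.
Windows ≥ 15 min: 11:15–11:45, 16:30–17:45.
That's 2 windows.

2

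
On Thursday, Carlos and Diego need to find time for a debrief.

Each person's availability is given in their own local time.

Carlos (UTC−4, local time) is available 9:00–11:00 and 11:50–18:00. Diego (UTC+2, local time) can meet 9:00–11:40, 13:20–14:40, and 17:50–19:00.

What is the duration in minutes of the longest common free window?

70 minutes

Carlos → UTC: 13:00–15:00, 15:50–22:00.
Diego → UTC: 07:00–09:40, 11:20–12:40, 15:50–17:00.
Carlos ∩ Diego: 15:50–17:00.
Single common window of 70 minutes.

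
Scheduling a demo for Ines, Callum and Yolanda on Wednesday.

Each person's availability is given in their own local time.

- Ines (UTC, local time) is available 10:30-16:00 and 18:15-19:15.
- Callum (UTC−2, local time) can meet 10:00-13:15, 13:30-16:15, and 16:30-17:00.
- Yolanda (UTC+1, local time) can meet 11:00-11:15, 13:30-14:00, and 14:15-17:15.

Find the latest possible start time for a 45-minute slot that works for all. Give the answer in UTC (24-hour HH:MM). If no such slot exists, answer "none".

14:30

Ines → UTC: 10:30–16:00, 18:15–19:15.
Callum → UTC: 12:00–15:15, 15:30–18:15, 18:30–19:00.
Yolanda → UTC: 10:00–10:15, 12:30–13:00, 13:15–16:15.
Ines ∩ Callum: 12:00–15:15, 15:30–16:00, 18:30–19:00.
Ines ∩ Callum ∩ Yolanda: 12:30–13:00, 13:15–15:15, 15:30–16:00.
Windows ≥ 45 min: 13:15–15:15.
Latest start in the last window 13:15–15:15 is 15:15 − 45 min = 14:30.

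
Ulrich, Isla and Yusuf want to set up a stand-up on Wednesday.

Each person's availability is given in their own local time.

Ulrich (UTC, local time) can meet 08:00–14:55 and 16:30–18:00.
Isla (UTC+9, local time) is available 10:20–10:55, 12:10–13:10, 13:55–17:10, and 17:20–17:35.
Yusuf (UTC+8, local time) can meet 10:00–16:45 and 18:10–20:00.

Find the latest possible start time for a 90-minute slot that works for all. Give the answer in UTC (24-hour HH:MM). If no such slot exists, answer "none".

Ulrich → UTC: 08:00–14:55, 16:30–18:00.
Isla → UTC: 01:20–01:55, 03:10–04:10, 04:55–08:10, 08:20–08:35.
Yusuf → UTC: 02:00–08:45, 10:10–12:00.
Ulrich ∩ Isla: 08:00–08:10, 08:20–08:35.
Ulrich ∩ Isla ∩ Yusuf: 08:00–08:10, 08:20–08:35.
Windows ≥ 90 min: (none).

none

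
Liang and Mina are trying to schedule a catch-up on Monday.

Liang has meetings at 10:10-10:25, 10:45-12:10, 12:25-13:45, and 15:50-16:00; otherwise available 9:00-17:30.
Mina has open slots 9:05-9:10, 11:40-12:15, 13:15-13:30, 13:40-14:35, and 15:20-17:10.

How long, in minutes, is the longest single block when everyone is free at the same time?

70 minutes

Liang free within 09:00–17:30: 09:00–10:10, 10:25–10:45, 12:10–12:25, 13:45–15:50, 16:00–17:30.
Liang ∩ Mina: 09:05–09:10, 12:10–12:15, 13:45–14:35, 15:20–15:50, 16:00–17:10.
Common window lengths: 5, 5, 50, 30, 70 min; longest is 70.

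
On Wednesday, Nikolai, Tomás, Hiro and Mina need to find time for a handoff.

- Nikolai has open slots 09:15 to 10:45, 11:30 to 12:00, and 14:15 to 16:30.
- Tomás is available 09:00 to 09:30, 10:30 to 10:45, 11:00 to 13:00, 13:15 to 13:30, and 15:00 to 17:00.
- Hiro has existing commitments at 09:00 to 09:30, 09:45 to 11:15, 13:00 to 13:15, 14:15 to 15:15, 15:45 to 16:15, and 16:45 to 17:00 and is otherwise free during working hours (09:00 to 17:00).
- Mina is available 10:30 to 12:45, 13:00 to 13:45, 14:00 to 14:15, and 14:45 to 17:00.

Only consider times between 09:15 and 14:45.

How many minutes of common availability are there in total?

30 minutes

Hiro free within 09:00–17:00: 09:30–09:45, 11:15–13:00, 13:15–14:15, 15:15–15:45, 16:15–16:45.
Nikolai ∩ Tomás: 09:15–09:30, 10:30–10:45, 11:30–12:00, 15:00–16:30.
Nikolai ∩ Tomás ∩ Hiro: 11:30–12:00, 15:15–15:45, 16:15–16:30.
Nikolai ∩ Tomás ∩ Hiro ∩ Mina: 11:30–12:00, 15:15–15:45, 16:15–16:30.
Restricted to 09:15–14:45: 11:30–12:00.
Total common minutes: 30.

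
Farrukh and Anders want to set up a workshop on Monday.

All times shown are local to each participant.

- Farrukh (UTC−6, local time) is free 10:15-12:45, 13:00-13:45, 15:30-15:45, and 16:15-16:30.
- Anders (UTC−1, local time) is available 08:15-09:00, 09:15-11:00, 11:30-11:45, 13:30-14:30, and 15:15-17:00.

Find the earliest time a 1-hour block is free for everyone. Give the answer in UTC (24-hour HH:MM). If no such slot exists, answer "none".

16:15

Farrukh → UTC: 16:15–18:45, 19:00–19:45, 21:30–21:45, 22:15–22:30.
Anders → UTC: 09:15–10:00, 10:15–12:00, 12:30–12:45, 14:30–15:30, 16:15–18:00.
Farrukh ∩ Anders: 16:15–18:00.
Windows ≥ 60 min: 16:15–18:00.
Earliest such window starts at 16:15.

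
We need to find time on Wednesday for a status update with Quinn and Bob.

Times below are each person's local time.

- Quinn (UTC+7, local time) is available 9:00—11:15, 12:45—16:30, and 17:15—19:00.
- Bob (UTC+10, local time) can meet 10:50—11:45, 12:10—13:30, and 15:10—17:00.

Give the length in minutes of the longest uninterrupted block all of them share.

80 minutes

Quinn → UTC: 02:00–04:15, 05:45–09:30, 10:15–12:00.
Bob → UTC: 00:50–01:45, 02:10–03:30, 05:10–07:00.
Quinn ∩ Bob: 02:10–03:30, 05:45–07:00.
Common window lengths: 80, 75 min; longest is 80.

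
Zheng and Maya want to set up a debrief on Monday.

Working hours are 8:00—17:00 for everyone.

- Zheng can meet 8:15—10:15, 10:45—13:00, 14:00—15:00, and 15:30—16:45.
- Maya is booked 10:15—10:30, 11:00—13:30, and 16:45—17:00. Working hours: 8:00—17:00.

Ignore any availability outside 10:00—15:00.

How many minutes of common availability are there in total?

Maya free within 08:00–17:00: 08:00–10:15, 10:30–11:00, 13:30–16:45.
Zheng ∩ Maya: 08:15–10:15, 10:45–11:00, 14:00–15:00, 15:30–16:45.
Restricted to 10:00–15:00: 10:00–10:15, 10:45–11:00, 14:00–15:00.
Total common minutes: 15 + 15 + 60 = 90.

90 minutes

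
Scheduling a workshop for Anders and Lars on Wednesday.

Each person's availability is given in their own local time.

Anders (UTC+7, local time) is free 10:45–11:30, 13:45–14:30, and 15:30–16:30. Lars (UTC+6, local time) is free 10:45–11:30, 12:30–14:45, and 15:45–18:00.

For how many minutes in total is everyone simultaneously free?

Anders → UTC: 03:45–04:30, 06:45–07:30, 08:30–09:30.
Lars → UTC: 04:45–05:30, 06:30–08:45, 09:45–12:00.
Anders ∩ Lars: 06:45–07:30, 08:30–08:45.
Total common minutes: 45 + 15 = 60.

60 minutes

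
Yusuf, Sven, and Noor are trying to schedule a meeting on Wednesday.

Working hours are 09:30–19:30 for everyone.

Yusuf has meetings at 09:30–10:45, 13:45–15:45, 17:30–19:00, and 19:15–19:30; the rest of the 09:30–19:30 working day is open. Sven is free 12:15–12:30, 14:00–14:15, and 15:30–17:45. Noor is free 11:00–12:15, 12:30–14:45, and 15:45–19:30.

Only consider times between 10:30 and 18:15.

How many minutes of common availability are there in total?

Yusuf free within 09:30–19:30: 10:45–13:45, 15:45–17:30, 19:00–19:15.
Yusuf ∩ Sven: 12:15–12:30, 15:45–17:30.
Yusuf ∩ Sven ∩ Noor: 15:45–17:30.
Restricted to 10:30–18:15: 15:45–17:30.
Total common minutes: 105.

105 minutes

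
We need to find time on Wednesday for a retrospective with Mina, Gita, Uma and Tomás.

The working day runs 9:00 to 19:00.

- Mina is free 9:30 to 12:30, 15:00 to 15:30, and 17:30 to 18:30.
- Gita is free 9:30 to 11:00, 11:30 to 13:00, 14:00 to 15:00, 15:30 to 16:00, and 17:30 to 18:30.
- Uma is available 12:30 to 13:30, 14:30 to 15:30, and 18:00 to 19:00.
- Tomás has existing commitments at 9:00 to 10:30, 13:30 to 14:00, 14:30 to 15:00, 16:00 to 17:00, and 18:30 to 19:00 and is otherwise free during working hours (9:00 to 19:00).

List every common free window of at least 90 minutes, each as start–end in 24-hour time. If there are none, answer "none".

Tomás free within 09:00–19:00: 10:30–13:30, 14:00–14:30, 15:00–16:00, 17:00–18:30.
Mina ∩ Gita: 09:30–11:00, 11:30–12:30, 17:30–18:30.
Mina ∩ Gita ∩ Uma: 18:00–18:30.
Mina ∩ Gita ∩ Uma ∩ Tomás: 18:00–18:30.
Windows ≥ 90 min: (none).

none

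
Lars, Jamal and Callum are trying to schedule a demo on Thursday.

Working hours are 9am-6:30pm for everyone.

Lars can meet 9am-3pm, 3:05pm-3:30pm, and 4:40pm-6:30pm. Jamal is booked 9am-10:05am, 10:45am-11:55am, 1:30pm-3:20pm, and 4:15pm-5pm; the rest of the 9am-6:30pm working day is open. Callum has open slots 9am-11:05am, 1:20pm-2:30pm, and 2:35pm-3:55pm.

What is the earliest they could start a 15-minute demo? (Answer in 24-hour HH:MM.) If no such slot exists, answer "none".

10:05

Jamal free within 09:00–18:30: 10:05–10:45, 11:55–13:30, 15:20–16:15, 17:00–18:30.
Lars ∩ Jamal: 10:05–10:45, 11:55–13:30, 15:20–15:30, 17:00–18:30.
Lars ∩ Jamal ∩ Callum: 10:05–10:45, 13:20–13:30, 15:20–15:30.
Windows ≥ 15 min: 10:05–10:45.
Earliest such window starts at 10:05.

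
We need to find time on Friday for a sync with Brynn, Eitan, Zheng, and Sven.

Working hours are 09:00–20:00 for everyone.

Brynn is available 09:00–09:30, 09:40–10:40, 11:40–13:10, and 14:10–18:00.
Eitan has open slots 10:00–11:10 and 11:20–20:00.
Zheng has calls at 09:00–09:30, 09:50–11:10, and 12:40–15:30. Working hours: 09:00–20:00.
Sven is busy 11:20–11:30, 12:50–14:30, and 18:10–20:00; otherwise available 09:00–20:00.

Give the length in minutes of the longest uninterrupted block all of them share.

Zheng free within 09:00–20:00: 09:30–09:50, 11:10–12:40, 15:30–20:00.
Sven free within 09:00–20:00: 09:00–11:20, 11:30–12:50, 14:30–18:10.
Brynn ∩ Eitan: 10:00–10:40, 11:40–13:10, 14:10–18:00.
Brynn ∩ Eitan ∩ Zheng: 11:40–12:40, 15:30–18:00.
Brynn ∩ Eitan ∩ Zheng ∩ Sven: 11:40–12:40, 15:30–18:00.
Common window lengths: 60, 150 min; longest is 150.

150 minutes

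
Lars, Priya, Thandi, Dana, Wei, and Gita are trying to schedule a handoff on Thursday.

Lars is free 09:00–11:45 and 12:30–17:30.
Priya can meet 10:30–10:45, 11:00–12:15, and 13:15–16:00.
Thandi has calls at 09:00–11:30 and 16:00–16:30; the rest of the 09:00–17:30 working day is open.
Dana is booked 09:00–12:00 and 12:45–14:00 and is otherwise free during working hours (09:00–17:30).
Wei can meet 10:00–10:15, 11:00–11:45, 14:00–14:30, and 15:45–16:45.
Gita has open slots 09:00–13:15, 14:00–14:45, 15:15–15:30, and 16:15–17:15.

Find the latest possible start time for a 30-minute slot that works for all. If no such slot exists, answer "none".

Thandi free within 09:00–17:30: 11:30–16:00, 16:30–17:30.
Dana free within 09:00–17:30: 12:00–12:45, 14:00–17:30.
Lars ∩ Priya: 10:30–10:45, 11:00–11:45, 13:15–16:00.
Lars ∩ Priya ∩ Thandi: 11:30–11:45, 13:15–16:00.
Lars ∩ Priya ∩ Thandi ∩ Dana: 14:00–16:00.
Lars ∩ Priya ∩ Thandi ∩ Dana ∩ Wei: 14:00–14:30, 15:45–16:00.
Lars ∩ Priya ∩ Thandi ∩ Dana ∩ Wei ∩ Gita: 14:00–14:30.
Windows ≥ 30 min: 14:00–14:30.
Latest start in the last window 14:00–14:30 is 14:30 − 30 min = 14:00.

14:00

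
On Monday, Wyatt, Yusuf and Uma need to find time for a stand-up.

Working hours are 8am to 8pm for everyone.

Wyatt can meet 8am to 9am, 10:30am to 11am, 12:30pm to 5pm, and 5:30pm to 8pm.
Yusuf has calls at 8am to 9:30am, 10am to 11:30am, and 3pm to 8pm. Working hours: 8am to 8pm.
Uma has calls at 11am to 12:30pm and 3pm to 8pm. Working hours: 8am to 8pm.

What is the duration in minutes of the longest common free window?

Yusuf free within 08:00–20:00: 09:30–10:00, 11:30–15:00.
Uma free within 08:00–20:00: 08:00–11:00, 12:30–15:00.
Wyatt ∩ Yusuf: 12:30–15:00.
Wyatt ∩ Yusuf ∩ Uma: 12:30–15:00.
Single common window of 150 minutes.

150 minutes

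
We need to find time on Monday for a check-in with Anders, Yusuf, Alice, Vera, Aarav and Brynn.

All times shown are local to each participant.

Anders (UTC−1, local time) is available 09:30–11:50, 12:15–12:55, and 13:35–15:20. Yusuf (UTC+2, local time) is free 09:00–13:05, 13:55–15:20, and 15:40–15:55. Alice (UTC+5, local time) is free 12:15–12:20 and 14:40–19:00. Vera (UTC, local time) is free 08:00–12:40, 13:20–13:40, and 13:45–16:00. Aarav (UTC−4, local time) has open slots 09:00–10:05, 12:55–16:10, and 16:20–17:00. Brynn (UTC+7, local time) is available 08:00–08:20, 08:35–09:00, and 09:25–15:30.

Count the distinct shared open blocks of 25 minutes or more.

0

Anders → UTC: 10:30–12:50, 13:15–13:55, 14:35–16:20.
Yusuf → UTC: 07:00–11:05, 11:55–13:20, 13:40–13:55.
Alice → UTC: 07:15–07:20, 09:40–14:00.
Vera → UTC: 08:00–12:40, 13:20–13:40, 13:45–16:00.
Aarav → UTC: 13:00–14:05, 16:55–20:10, 20:20–21:00.
Brynn → UTC: 01:00–01:20, 01:35–02:00, 02:25–08:30.
Anders ∩ Yusuf: 10:30–11:05, 11:55–12:50, 13:15–13:20, 13:40–13:55.
Anders ∩ Yusuf ∩ Alice: 10:30–11:05, 11:55–12:50, 13:15–13:20, 13:40–13:55.
Anders ∩ Yusuf ∩ Alice ∩ Vera: 10:30–11:05, 11:55–12:40, 13:45–13:55.
Anders ∩ Yusuf ∩ Alice ∩ Vera ∩ Aarav: 13:45–13:55.
Anders ∩ Yusuf ∩ Alice ∩ Vera ∩ Aarav ∩ Brynn: (none).
Windows ≥ 25 min: (none).
That's 0 windows.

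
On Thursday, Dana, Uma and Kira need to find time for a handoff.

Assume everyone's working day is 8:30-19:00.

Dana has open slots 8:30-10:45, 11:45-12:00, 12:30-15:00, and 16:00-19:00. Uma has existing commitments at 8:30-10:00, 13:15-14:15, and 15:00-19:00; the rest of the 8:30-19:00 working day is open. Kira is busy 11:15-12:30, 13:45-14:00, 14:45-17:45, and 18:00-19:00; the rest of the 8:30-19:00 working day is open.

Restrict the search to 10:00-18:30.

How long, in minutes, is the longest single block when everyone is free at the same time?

45 minutes

Uma free within 08:30–19:00: 10:00–13:15, 14:15–15:00.
Kira free within 08:30–19:00: 08:30–11:15, 12:30–13:45, 14:00–14:45, 17:45–18:00.
Dana ∩ Uma: 10:00–10:45, 11:45–12:00, 12:30–13:15, 14:15–15:00.
Dana ∩ Uma ∩ Kira: 10:00–10:45, 12:30–13:15, 14:15–14:45.
Restricted to 10:00–18:30: 10:00–10:45, 12:30–13:15, 14:15–14:45.
Common window lengths: 45, 45, 30 min; longest is 45.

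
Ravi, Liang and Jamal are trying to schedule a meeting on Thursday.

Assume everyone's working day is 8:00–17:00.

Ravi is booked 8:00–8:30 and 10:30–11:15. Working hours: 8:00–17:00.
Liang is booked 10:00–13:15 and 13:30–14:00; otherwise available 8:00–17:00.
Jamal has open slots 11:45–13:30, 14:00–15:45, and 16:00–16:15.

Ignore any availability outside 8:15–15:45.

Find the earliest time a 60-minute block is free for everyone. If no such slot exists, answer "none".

14:00

Ravi free within 08:00–17:00: 08:30–10:30, 11:15–17:00.
Liang free within 08:00–17:00: 08:00–10:00, 13:15–13:30, 14:00–17:00.
Ravi ∩ Liang: 08:30–10:00, 13:15–13:30, 14:00–17:00.
Ravi ∩ Liang ∩ Jamal: 13:15–13:30, 14:00–15:45, 16:00–16:15.
Restricted to 08:15–15:45: 13:15–13:30, 14:00–15:45.
Windows ≥ 60 min: 14:00–15:45.
Earliest such window starts at 14:00.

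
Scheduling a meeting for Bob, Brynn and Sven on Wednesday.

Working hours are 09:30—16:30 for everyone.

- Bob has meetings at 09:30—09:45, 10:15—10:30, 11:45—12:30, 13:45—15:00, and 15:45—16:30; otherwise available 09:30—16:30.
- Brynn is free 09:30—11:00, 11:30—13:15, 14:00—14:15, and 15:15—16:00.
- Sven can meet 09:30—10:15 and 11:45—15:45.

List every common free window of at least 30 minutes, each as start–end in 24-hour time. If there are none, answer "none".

Bob free within 09:30–16:30: 09:45–10:15, 10:30–11:45, 12:30–13:45, 15:00–15:45.
Bob ∩ Brynn: 09:45–10:15, 10:30–11:00, 11:30–11:45, 12:30–13:15, 15:15–15:45.
Bob ∩ Brynn ∩ Sven: 09:45–10:15, 12:30–13:15, 15:15–15:45.
Windows ≥ 30 min: 09:45–10:15, 12:30–13:15, 15:15–15:45.

09:45–10:15, 12:30–13:15, 15:15–15:45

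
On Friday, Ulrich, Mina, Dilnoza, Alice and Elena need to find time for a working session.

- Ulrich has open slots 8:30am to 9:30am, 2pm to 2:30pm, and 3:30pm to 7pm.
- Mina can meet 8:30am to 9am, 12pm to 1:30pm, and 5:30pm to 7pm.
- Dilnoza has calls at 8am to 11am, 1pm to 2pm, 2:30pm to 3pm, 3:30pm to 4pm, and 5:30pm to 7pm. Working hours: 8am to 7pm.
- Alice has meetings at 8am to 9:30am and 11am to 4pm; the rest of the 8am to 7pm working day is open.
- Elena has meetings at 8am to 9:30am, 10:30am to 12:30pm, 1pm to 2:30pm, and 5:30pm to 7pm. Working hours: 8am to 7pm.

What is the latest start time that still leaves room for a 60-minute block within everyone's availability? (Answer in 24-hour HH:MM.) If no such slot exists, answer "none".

none

Dilnoza free within 08:00–19:00: 11:00–13:00, 14:00–14:30, 15:00–15:30, 16:00–17:30.
Alice free within 08:00–19:00: 09:30–11:00, 16:00–19:00.
Elena free within 08:00–19:00: 09:30–10:30, 12:30–13:00, 14:30–17:30.
Ulrich ∩ Mina: 08:30–09:00, 17:30–19:00.
Ulrich ∩ Mina ∩ Dilnoza: (none).
Ulrich ∩ Mina ∩ Dilnoza ∩ Alice: (none).
Ulrich ∩ Mina ∩ Dilnoza ∩ Alice ∩ Elena: (none).
Windows ≥ 60 min: (none).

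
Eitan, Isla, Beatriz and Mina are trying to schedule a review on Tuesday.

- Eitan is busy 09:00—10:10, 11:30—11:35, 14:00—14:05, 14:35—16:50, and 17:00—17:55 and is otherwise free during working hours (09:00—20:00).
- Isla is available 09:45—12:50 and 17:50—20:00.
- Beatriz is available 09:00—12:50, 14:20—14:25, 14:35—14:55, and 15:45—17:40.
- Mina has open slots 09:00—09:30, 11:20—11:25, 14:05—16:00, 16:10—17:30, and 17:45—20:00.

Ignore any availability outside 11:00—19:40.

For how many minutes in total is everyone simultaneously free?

Eitan free within 09:00–20:00: 10:10–11:30, 11:35–14:00, 14:05–14:35, 16:50–17:00, 17:55–20:00.
Eitan ∩ Isla: 10:10–11:30, 11:35–12:50, 17:55–20:00.
Eitan ∩ Isla ∩ Beatriz: 10:10–11:30, 11:35–12:50.
Eitan ∩ Isla ∩ Beatriz ∩ Mina: 11:20–11:25.
Restricted to 11:00–19:40: 11:20–11:25.
Total common minutes: 5.

5 minutes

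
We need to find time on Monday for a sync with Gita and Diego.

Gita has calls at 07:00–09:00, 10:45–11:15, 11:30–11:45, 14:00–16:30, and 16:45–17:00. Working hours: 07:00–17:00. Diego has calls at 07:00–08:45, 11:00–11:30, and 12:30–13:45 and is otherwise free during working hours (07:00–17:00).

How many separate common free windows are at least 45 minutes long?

2

Gita free within 07:00–17:00: 09:00–10:45, 11:15–11:30, 11:45–14:00, 16:30–16:45.
Diego free within 07:00–17:00: 08:45–11:00, 11:30–12:30, 13:45–17:00.
Gita ∩ Diego: 09:00–10:45, 11:45–12:30, 13:45–14:00, 16:30–16:45.
Windows ≥ 45 min: 09:00–10:45, 11:45–12:30.
That's 2 windows.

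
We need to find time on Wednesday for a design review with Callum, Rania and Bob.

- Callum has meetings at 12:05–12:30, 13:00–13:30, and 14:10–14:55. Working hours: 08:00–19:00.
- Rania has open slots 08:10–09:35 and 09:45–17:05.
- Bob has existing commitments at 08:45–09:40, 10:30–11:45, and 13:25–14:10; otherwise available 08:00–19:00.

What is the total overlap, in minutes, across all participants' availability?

Callum free within 08:00–19:00: 08:00–12:05, 12:30–13:00, 13:30–14:10, 14:55–19:00.
Bob free within 08:00–19:00: 08:00–08:45, 09:40–10:30, 11:45–13:25, 14:10–19:00.
Callum ∩ Rania: 08:10–09:35, 09:45–12:05, 12:30–13:00, 13:30–14:10, 14:55–17:05.
Callum ∩ Rania ∩ Bob: 08:10–08:45, 09:45–10:30, 11:45–12:05, 12:30–13:00, 14:55–17:05.
Total common minutes: 35 + 45 + 20 + 30 + 130 = 260.

260 minutes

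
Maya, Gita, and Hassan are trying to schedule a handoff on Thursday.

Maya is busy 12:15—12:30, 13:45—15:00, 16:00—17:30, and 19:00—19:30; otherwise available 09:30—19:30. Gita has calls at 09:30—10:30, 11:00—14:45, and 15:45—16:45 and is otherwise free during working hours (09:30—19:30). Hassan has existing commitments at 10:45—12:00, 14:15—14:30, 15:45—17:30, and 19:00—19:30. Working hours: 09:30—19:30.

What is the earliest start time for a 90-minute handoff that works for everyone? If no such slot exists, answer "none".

17:30

Maya free within 09:30–19:30: 09:30–12:15, 12:30–13:45, 15:00–16:00, 17:30–19:00.
Gita free within 09:30–19:30: 10:30–11:00, 14:45–15:45, 16:45–19:30.
Hassan free within 09:30–19:30: 09:30–10:45, 12:00–14:15, 14:30–15:45, 17:30–19:00.
Maya ∩ Gita: 10:30–11:00, 15:00–15:45, 17:30–19:00.
Maya ∩ Gita ∩ Hassan: 10:30–10:45, 15:00–15:45, 17:30–19:00.
Windows ≥ 90 min: 17:30–19:00.
Earliest such window starts at 17:30.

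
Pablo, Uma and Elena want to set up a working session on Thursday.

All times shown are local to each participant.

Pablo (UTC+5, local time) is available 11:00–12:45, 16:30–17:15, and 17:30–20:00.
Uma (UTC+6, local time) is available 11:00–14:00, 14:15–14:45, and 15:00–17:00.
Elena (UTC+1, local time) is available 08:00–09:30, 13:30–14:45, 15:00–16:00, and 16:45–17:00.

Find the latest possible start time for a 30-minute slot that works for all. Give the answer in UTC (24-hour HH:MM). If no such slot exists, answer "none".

07:15

Pablo → UTC: 06:00–07:45, 11:30–12:15, 12:30–15:00.
Uma → UTC: 05:00–08:00, 08:15–08:45, 09:00–11:00.
Elena → UTC: 07:00–08:30, 12:30–13:45, 14:00–15:00, 15:45–16:00.
Pablo ∩ Uma: 06:00–07:45.
Pablo ∩ Uma ∩ Elena: 07:00–07:45.
Windows ≥ 30 min: 07:00–07:45.
Latest start in the last window 07:00–07:45 is 07:45 − 30 min = 07:15.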